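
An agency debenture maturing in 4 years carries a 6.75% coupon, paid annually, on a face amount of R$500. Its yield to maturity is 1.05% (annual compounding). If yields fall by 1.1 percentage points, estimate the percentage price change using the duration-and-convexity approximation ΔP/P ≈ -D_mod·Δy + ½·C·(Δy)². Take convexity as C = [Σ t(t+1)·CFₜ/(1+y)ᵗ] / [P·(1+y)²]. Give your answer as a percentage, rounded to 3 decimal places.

With y = 0.0105:
  t   CF        PV=CF/(1+0.0105)^t    t·PV        t(t+1)·PV
  1        33.75        33.3993        33.3993          66.7986
  2        33.75        33.0523        66.1045         198.3136
  3        33.75        32.7088        98.1264         392.5058
  4       533.75       511.9088     2,047.6353      10,238.1765
  Σ                    611.0692     2,245.2656      10,895.7945
P = 611.0692; D_Mac = 3.67432 yrs; D_mod = 3.63614 yrs; C = 17.46208.
Duration effect: -3.63614 × (-0.011) = +0.039998
Convexity effect: 0.5 × 17.46208 × (-0.011)² = +0.0010565
ΔP/P ≈ +0.039998 + 0.0010565 = +0.041054 = +4.1054%.

+4.105%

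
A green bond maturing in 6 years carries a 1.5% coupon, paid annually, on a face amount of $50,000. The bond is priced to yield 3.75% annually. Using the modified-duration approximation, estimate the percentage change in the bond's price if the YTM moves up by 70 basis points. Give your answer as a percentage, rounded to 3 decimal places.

-3.890%

Periodic yield y = 0.0375. Modified duration first:
  t   CF        PV=CF/(1+0.0375)^t    t·PV
  1       750.00       722.8916       722.8916
  2       750.00       696.7630     1,393.5259
  3       750.00       671.5788     2,014.7363
  4       750.00       647.3048     2,589.2193
  5       750.00       623.9083     3,119.5413
  6    50,750.00    40,691.8481   244,151.0884
  Σ                 44,054.2944   253,991.0027
P = 44,054.2944; D_Mac = 5.76541 yrs; D_mod = 5.76541/(1+0.0375) = 5.55702 yrs.
ΔP/P ≈ -D_mod · Δy = -5.55702 × (+0.007) = -0.038899 = -3.8899%.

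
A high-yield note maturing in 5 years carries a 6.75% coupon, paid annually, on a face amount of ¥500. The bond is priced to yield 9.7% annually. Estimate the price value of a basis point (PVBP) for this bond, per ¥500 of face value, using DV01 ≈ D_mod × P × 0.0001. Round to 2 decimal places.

Periodic yield y = 0.097.
  t   CF        PV=CF/(1+0.097)^t    t·PV
  1        33.75        30.7657        30.7657
  2        33.75        28.0453        56.0907
  3        33.75        25.5655        76.6964
  4        33.75        23.3049        93.2196
  5       533.75       335.9733     1,679.8664
  Σ                    443.6547     1,936.6389
P = 443.6547; D_Mac = 4.36519 yrs; D_mod = 3.97921 yrs.
DV01 ≈ 3.97921 × 443.6547 × 0.0001 = 0.176540.

¥0.18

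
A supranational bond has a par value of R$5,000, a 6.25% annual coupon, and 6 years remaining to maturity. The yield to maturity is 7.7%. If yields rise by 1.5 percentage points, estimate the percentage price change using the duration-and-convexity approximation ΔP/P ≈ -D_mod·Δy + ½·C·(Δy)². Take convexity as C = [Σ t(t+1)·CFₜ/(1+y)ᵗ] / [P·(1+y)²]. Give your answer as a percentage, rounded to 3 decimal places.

-6.842%

With y = 0.077:
  t   CF        PV=CF/(1+0.077)^t    t·PV        t(t+1)·PV
  1       312.50       290.1578       290.1578         580.3157
  2       312.50       269.4130       538.8261       1,616.4782
  3       312.50       250.1514       750.4542       3,001.8166
  4       312.50       232.2668       929.0674       4,645.3368
  5       312.50       215.6609     1,078.3047       6,469.8284
  6     5,312.50     3,404.1189    20,424.7135     142,972.9946
  Σ                  4,661.7690    24,011.5237     159,286.7703
P = 4,661.7690; D_Mac = 5.15073 yrs; D_mod = 4.78248 yrs; C = 29.45761.
Duration effect: -4.78248 × (+0.015) = -0.071737
Convexity effect: 0.5 × 29.45761 × (0.015)² = +0.0033140
ΔP/P ≈ -0.071737 + 0.0033140 = -0.068423 = -6.8423%.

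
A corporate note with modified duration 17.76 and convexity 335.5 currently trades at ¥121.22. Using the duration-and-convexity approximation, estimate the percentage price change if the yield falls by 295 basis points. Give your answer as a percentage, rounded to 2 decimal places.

+66.99%

Duration effect: -D_mod·Δy = -17.76 × (-0.0295) = +0.523920
Convexity effect: ½·C·(Δy)² = 0.5 × 335.5 × (-0.0295)² = +0.1459844375
ΔP/P ≈ +0.523920 + 0.1459844375 = +0.6699044375
= +66.99044375%.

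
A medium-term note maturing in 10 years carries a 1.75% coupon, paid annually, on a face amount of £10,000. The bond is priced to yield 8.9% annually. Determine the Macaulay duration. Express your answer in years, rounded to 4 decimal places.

Periodic yield y = 0.089. Discount each cash flow and weight by its year:
  t   CF        PV=CF/(1+0.089)^t    t·PV
  1       175.00       160.6979       160.6979
  2       175.00       147.5646       295.1293
  3       175.00       135.5047       406.5141
  4       175.00       124.4304       497.7216
  5       175.00       114.2612       571.3058
  6       175.00       104.9230       629.5381
  7       175.00        96.3480       674.4363
  8       175.00        88.4739       707.7909
  9       175.00        81.2432       731.1890
  10   10,175.00     4,337.6611    43,376.6113
  Σ                  5,391.1081    48,050.9343
Price P = Σ PV = 5,391.1081.
Macaulay duration = Σ(t·PV) / P = 48,050.9343 / 5,391.1081 = 8.91300 years.

8.9130 years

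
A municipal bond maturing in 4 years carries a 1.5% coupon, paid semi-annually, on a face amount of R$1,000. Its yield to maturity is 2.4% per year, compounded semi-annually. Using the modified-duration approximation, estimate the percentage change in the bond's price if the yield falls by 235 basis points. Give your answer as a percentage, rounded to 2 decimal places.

+9.04%

Periodic yield y = 0.012. Modified duration first:
  t   CF        PV=CF/(1+0.012)^t    t·PV
  1         7.50         7.4111         7.4111
  2         7.50         7.3232        14.6464
  3         7.50         7.2364        21.7091
  4         7.50         7.1505        28.6022
  5         7.50         7.0658        35.3288
  6         7.50         6.9820        41.8918
  7         7.50         6.8992        48.2943
  8     1,007.50       915.8007     7,326.4053
  Σ                    965.8687     7,524.2889
P = 965.8687; D_Mac = 7.79018 half-year periods = 3.89509 yrs; D_mod = 3.89509/(1+0.012) = 3.84890 yrs.
ΔP/P ≈ -D_mod · Δy = -3.84890 × (-0.0235) = +0.090449 = +9.0449%.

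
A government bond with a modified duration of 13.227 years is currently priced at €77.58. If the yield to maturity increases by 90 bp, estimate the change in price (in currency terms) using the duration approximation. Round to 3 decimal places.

Duration approximation: ΔP/P ≈ -D_mod · Δy = -13.227 × (+0.009) = -0.119043.
ΔP ≈ 77.58 × (-0.119043) = -9.23535594.

-€9.235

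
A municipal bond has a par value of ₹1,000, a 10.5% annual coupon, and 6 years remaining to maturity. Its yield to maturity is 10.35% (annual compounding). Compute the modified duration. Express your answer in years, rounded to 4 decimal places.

4.3020 years

Periodic yield y = 0.1035. First find Macaulay duration:
  t   CF        PV=CF/(1+0.1035)^t    t·PV
  1       105.00        95.1518        95.1518
  2       105.00        86.2273       172.4545
  3       105.00        78.1398       234.4194
  4       105.00        70.8109       283.2435
  5       105.00        64.1693       320.8467
  6     1,105.00       611.9674     3,671.8041
  Σ                  1,006.4664     4,777.9200
P = 1,006.4664; Macaulay duration = 4,777.9200 / 1,006.4664 = 4.74722 years.
Modified duration = D_Mac / (1 + y) = 4.74722 / 1.1035 = 4.30197 years.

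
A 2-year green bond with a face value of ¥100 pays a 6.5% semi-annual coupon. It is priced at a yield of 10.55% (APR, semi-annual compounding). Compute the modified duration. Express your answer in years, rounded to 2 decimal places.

Periodic yield y = 0.05275. First find Macaulay duration:
  t   CF        PV=CF/(1+0.05275)^t    t·PV
  1         3.25         3.0872         3.0872
  2         3.25         2.9325         5.8649
  3         3.25         2.7855         8.3566
  4       103.25        84.0599       336.2397
  Σ                     92.8651       353.5484
P = 92.8651; Macaulay duration = 353.5484 / 92.8651 = 3.80712 half-year periods = 1.90356 years.
Modified duration = D_Mac / (1 + y) = 1.90356 / 1.05275 = 1.80818 years.

1.81 years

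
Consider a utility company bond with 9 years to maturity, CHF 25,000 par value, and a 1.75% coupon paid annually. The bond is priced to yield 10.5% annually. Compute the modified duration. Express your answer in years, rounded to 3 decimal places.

7.322 years

Periodic yield y = 0.105. First find Macaulay duration:
  t   CF        PV=CF/(1+0.105)^t    t·PV
  1       437.50       395.9276       395.9276
  2       437.50       358.3055       716.6110
  3       437.50       324.2584       972.7752
  4       437.50       293.4465     1,173.7860
  5       437.50       265.5625     1,327.8123
  6       437.50       240.3280     1,441.9681
  7       437.50       217.4914     1,522.4399
  8       437.50       196.8248     1,574.5985
  9    25,437.50    10,356.5218    93,208.6963
  Σ                 12,648.6665   102,334.6148
P = 12,648.6665; Macaulay duration = 102,334.6148 / 12,648.6665 = 8.09055 years.
Modified duration = D_Mac / (1 + y) = 8.09055 / 1.105 = 7.32176 years.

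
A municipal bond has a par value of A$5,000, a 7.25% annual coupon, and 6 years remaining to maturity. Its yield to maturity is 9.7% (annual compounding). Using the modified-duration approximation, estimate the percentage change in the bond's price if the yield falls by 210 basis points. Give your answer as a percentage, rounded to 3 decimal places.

+9.594%

Periodic yield y = 0.097. Modified duration first:
  t   CF        PV=CF/(1+0.097)^t    t·PV
  1       362.50       330.4467       330.4467
  2       362.50       301.2276       602.4552
  3       362.50       274.5922       823.7765
  4       362.50       250.3119     1,001.2476
  5       362.50       228.1786     1,140.8929
  6     5,362.50     3,077.0003    18,462.0018
  Σ                  4,461.7572    22,360.8207
P = 4,461.7572; D_Mac = 5.01166 yrs; D_mod = 5.01166/(1+0.097) = 4.56852 yrs.
ΔP/P ≈ -D_mod · Δy = -4.56852 × (-0.021) = +0.095939 = +9.5939%.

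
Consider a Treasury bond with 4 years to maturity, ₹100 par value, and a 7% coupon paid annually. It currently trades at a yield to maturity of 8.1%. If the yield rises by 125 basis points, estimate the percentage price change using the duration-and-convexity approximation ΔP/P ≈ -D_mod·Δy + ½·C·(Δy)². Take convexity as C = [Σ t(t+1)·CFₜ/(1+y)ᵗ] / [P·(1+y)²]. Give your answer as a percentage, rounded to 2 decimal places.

-4.07%

With y = 0.081:
  t   CF        PV=CF/(1+0.081)^t    t·PV        t(t+1)·PV
  1         7.00         6.4755         6.4755          12.9510
  2         7.00         5.9903        11.9805          35.9416
  3         7.00         5.5414        16.6243          66.4970
  4       107.00        78.3576       313.4303       1,567.1516
  Σ                     96.3648       348.5106       1,682.5412
P = 96.3648; D_Mac = 3.61658 yrs; D_mod = 3.34559 yrs; C = 14.94157.
Duration effect: -3.34559 × (+0.0125) = -0.041820
Convexity effect: 0.5 × 14.94157 × (0.0125)² = +0.0011673
ΔP/P ≈ -0.041820 + 0.0011673 = -0.040653 = -4.0653%.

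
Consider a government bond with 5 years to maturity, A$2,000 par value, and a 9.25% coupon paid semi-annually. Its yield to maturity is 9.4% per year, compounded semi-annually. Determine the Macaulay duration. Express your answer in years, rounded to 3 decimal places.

4.111 years

Periodic yield y = 0.047. Discount each cash flow and weight by its period:
  t   CF        PV=CF/(1+0.047)^t    t·PV
  1        92.50        88.3477        88.3477
  2        92.50        84.3817       168.7634
  3        92.50        80.5938       241.7814
  4        92.50        76.9759       307.9038
  5        92.50        73.5205       367.6024
  6        92.50        70.2201       421.3208
  7        92.50        67.0679       469.4756
  8        92.50        64.0572       512.4580
  9        92.50        61.1817       550.6354
  10    2,092.50     1,321.9001    13,219.0014
  Σ                  1,988.2468    16,347.2898
Price P = Σ PV = 1,988.2468.
Macaulay duration = Σ(t·PV) / P = 16,347.2898 / 1,988.2468 = 8.22196 half-year periods.
In years: 8.22196 / 2 = 4.11098 years.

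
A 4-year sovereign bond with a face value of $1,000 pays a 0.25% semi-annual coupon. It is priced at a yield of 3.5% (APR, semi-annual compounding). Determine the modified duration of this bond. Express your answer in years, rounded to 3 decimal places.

3.913 years

Periodic yield y = 0.0175. First find Macaulay duration:
  t   CF        PV=CF/(1+0.0175)^t    t·PV
  1         1.25         1.2285         1.2285
  2         1.25         1.2074         2.4147
  3         1.25         1.1866         3.5598
  4         1.25         1.1662         4.6648
  5         1.25         1.1461         5.7307
  6         1.25         1.1264         6.7586
  7         1.25         1.1071         7.7494
  8     1,001.25       871.4996     6,971.9967
  Σ                    879.6679     7,004.1032
P = 879.6679; Macaulay duration = 7,004.1032 / 879.6679 = 7.96221 half-year periods = 3.98111 years.
Modified duration = D_Mac / (1 + y) = 3.98111 / 1.0175 = 3.91264 years.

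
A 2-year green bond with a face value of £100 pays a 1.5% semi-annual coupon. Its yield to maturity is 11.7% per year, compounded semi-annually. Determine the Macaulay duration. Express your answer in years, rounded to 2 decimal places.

Periodic yield y = 0.0585. Discount each cash flow and weight by its period:
  t   CF        PV=CF/(1+0.0585)^t    t·PV
  1         0.75         0.7085         0.7085
  2         0.75         0.6694         1.3388
  3         0.75         0.6324         1.8972
  4       100.75        80.2568       321.0270
  Σ                     82.2671       324.9715
Price P = Σ PV = 82.2671.
Macaulay duration = Σ(t·PV) / P = 324.9715 / 82.2671 = 3.95020 half-year periods.
In years: 3.95020 / 2 = 1.97510 years.

1.98 years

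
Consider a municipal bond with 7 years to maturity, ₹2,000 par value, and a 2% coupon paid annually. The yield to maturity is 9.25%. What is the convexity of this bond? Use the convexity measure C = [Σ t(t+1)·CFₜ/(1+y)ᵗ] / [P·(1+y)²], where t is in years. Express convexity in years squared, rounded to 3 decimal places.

With y = 0.0925:
  t   CF        PV=CF/(1+0.0925)^t    t·PV        t(t+1)·PV
  1        40.00        36.6133        36.6133          73.2265
  2        40.00        33.5133        67.0266         201.0798
  3        40.00        30.6758        92.0273         368.1094
  4        40.00        28.0785       112.3141         561.5704
  5        40.00        25.7012       128.5058         771.0349
  6        40.00        23.5251       141.1505         988.0538
  7     2,040.00     1,098.1965     7,687.3754      61,499.0030
  Σ                  1,276.3036     8,265.0130      64,462.0778
P = 1,276.3036.
Convexity = Σ t(t+1)·PV / [P·(1+y)²] = 64,462.0778 / (1,276.3036 × 1.193556) = 42.31627.

42.316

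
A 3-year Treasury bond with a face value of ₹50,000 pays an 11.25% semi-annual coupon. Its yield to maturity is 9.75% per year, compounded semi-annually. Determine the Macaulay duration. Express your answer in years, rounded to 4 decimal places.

Periodic yield y = 0.04875. Discount each cash flow and weight by its period:
  t   CF        PV=CF/(1+0.04875)^t    t·PV
  1     2,812.50     2,681.7640     2,681.7640
  2     2,812.50     2,557.1051     5,114.2103
  3     2,812.50     2,438.2409     7,314.7227
  4     2,812.50     2,324.9019     9,299.6077
  5     2,812.50     2,216.8314    11,084.1569
  6    52,812.50    39,692.1737   238,153.0422
  Σ                 51,911.0170   273,647.5038
Price P = Σ PV = 51,911.0170.
Macaulay duration = Σ(t·PV) / P = 273,647.5038 / 51,911.0170 = 5.27147 half-year periods.
In years: 5.27147 / 2 = 2.63574 years.

2.6357 years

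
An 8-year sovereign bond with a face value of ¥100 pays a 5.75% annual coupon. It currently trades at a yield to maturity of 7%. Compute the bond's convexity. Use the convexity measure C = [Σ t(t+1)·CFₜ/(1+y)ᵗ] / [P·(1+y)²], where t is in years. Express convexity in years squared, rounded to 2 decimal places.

With y = 0.07:
  t   CF        PV=CF/(1+0.07)^t    t·PV        t(t+1)·PV
  1         5.75         5.3738         5.3738          10.7477
  2         5.75         5.0223        10.0445          30.1336
  3         5.75         4.6937        14.0811          56.3246
  4         5.75         4.3866        17.5466          87.7329
  5         5.75         4.0997        20.4984         122.9901
  6         5.75         3.8315        22.9888         160.9216
  7         5.75         3.5808        25.0657         200.5254
  8       105.75        61.5475       492.3797       4,431.4173
  Σ                     92.5359       607.9786       5,100.7933
P = 92.5359.
Convexity = Σ t(t+1)·PV / [P·(1+y)²] = 5,100.7933 / (92.5359 × 1.144900) = 48.14598.

48.15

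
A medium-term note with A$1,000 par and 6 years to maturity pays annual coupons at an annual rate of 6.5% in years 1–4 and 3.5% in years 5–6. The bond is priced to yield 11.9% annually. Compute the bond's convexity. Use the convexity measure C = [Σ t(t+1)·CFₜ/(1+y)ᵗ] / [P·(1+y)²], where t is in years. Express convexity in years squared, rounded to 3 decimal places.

26.322

With y = 0.119:
  t   CF        PV=CF/(1+0.119)^t    t·PV        t(t+1)·PV
  1        65.00        58.0876        58.0876         116.1752
  2        65.00        51.9103       103.8205         311.4615
  3        65.00        46.3899       139.1696         556.6784
  4        65.00        41.4565       165.8261         829.1307
  5        35.00        19.9488        99.7442         598.4652
  6     1,035.00       527.1811     3,163.0866      22,141.6061
  Σ                    744.9742     3,729.7346      24,553.5171
P = 744.9742.
Convexity = Σ t(t+1)·PV / [P·(1+y)²] = 24,553.5171 / (744.9742 × 1.252161) = 26.32160.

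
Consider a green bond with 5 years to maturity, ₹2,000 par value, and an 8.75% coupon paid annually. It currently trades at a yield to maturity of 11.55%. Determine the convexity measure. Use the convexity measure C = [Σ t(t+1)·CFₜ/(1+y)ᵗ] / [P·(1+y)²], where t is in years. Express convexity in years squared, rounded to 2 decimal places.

With y = 0.1155:
  t   CF        PV=CF/(1+0.1155)^t    t·PV        t(t+1)·PV
  1       175.00       156.8803       156.8803         313.7606
  2       175.00       140.6368       281.2736         843.8207
  3       175.00       126.0751       378.2253       1,512.9012
  4       175.00       113.0212       452.0846       2,260.4231
  5     2,175.00     1,259.2483     6,296.2417      37,777.4503
  Σ                  1,795.8617     7,564.7055      42,708.3560
P = 1,795.8617.
Convexity = Σ t(t+1)·PV / [P·(1+y)²] = 42,708.3560 / (1,795.8617 × 1.244340) = 19.11177.

19.11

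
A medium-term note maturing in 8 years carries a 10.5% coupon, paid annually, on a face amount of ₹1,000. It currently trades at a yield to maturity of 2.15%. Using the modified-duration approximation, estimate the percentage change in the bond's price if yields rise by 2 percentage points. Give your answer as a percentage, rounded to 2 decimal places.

-12.30%

Periodic yield y = 0.0215. Modified duration first:
  t   CF        PV=CF/(1+0.0215)^t    t·PV
  1       105.00       102.7900       102.7900
  2       105.00       100.6265       201.2531
  3       105.00        98.5086       295.5258
  4       105.00        96.4353       385.7410
  5       105.00        94.4055       472.0277
  6       105.00        92.4185       554.5112
  7       105.00        90.4734       633.3135
  8     1,105.00       932.0846     7,456.6764
  Σ                  1,607.7424    10,101.8387
P = 1,607.7424; D_Mac = 6.28324 yrs; D_mod = 6.28324/(1+0.0215) = 6.15100 yrs.
ΔP/P ≈ -D_mod · Δy = -6.15100 × (+0.02) = -0.123020 = -12.3020%.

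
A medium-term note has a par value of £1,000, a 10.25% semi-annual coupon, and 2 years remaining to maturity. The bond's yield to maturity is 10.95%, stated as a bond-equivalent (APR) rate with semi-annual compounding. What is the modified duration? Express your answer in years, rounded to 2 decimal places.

1.76 years

Periodic yield y = 0.05475. First find Macaulay duration:
  t   CF        PV=CF/(1+0.05475)^t    t·PV
  1        51.25        48.5897        48.5897
  2        51.25        46.0675        92.1350
  3        51.25        43.6762       131.0287
  4     1,051.25       849.3914     3,397.5657
  Σ                    987.7249     3,669.3192
P = 987.7249; Macaulay duration = 3,669.3192 / 987.7249 = 3.71492 half-year periods = 1.85746 years.
Modified duration = D_Mac / (1 + y) = 1.85746 / 1.05475 = 1.76104 years.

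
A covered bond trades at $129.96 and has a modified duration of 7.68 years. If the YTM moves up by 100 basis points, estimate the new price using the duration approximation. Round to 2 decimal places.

$119.98

Duration approximation: ΔP/P ≈ -D_mod · Δy = -7.68 × (+0.01) = -0.076800.
New price ≈ 129.96 × (1 - 0.076800) = 119.979072.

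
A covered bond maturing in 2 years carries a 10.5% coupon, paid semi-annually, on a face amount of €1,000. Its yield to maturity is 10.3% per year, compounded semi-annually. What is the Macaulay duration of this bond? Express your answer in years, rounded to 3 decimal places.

Periodic yield y = 0.0515. Discount each cash flow and weight by its period:
  t   CF        PV=CF/(1+0.0515)^t    t·PV
  1        52.50        49.9287        49.9287
  2        52.50        47.4833        94.9666
  3        52.50        45.1577       135.4730
  4     1,052.50       860.9640     3,443.8560
  Σ                  1,003.5336     3,724.2243
Price P = Σ PV = 1,003.5336.
Macaulay duration = Σ(t·PV) / P = 3,724.2243 / 1,003.5336 = 3.71111 half-year periods.
In years: 3.71111 / 2 = 1.85556 years.

1.856 years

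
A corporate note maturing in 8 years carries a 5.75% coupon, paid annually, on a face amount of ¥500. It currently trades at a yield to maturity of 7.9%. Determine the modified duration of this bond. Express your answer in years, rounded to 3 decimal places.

Periodic yield y = 0.079. First find Macaulay duration:
  t   CF        PV=CF/(1+0.079)^t    t·PV
  1        28.75        26.6450        26.6450
  2        28.75        24.6942        49.3884
  3        28.75        22.8862        68.6586
  4        28.75        21.2106        84.8422
  5        28.75        19.6576        98.2880
  6        28.75        18.2184       109.3101
  7        28.75        16.8845       118.1914
  8       528.75       287.7921     2,302.3366
  Σ                    437.9885     2,857.6603
P = 437.9885; Macaulay duration = 2,857.6603 / 437.9885 = 6.52451 years.
Modified duration = D_Mac / (1 + y) = 6.52451 / 1.079 = 6.04681 years.

6.047 years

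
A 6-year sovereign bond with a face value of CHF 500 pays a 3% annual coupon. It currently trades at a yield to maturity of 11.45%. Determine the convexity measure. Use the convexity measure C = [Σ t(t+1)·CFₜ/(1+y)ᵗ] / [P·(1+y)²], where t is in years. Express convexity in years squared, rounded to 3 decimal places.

With y = 0.1145:
  t   CF        PV=CF/(1+0.1145)^t    t·PV        t(t+1)·PV
  1        15.00        13.4590        13.4590          26.9179
  2        15.00        12.0762        24.1524          72.4573
  3        15.00        10.8356        32.5067         130.0266
  4        15.00         9.7223        38.8894         194.4469
  5        15.00         8.7235        43.6175         261.7051
  6       515.00       268.7366     1,612.4195      11,286.9365
  Σ                    323.5532     1,765.0444      11,972.4903
P = 323.5532.
Convexity = Σ t(t+1)·PV / [P·(1+y)²] = 11,972.4903 / (323.5532 × 1.242110) = 29.79056.

29.791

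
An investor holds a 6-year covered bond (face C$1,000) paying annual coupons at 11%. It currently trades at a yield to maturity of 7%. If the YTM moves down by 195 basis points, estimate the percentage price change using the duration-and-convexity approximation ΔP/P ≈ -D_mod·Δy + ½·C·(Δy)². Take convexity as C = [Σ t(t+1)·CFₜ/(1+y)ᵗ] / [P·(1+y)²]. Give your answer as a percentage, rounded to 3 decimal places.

+9.286%

With y = 0.07:
  t   CF        PV=CF/(1+0.07)^t    t·PV        t(t+1)·PV
  1       110.00       102.8037       102.8037         205.6075
  2       110.00        96.0783       192.1565         576.4696
  3       110.00        89.7928       269.3783       1,077.5132
  4       110.00        83.9185       335.6739       1,678.3695
  5       110.00        78.4285       392.1424       2,352.8544
  6     1,110.00       739.6399     4,437.8392      31,064.8745
  Σ                  1,190.6616     5,729.9941      36,955.6886
P = 1,190.6616; D_Mac = 4.81245 yrs; D_mod = 4.49761 yrs; C = 27.10974.
Duration effect: -4.49761 × (-0.0195) = +0.087703
Convexity effect: 0.5 × 27.10974 × (-0.0195)² = +0.0051542
ΔP/P ≈ +0.087703 + 0.0051542 = +0.092858 = +9.2858%.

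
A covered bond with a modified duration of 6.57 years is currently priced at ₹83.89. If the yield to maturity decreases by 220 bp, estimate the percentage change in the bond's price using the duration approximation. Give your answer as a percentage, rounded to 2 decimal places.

+14.45%

Duration approximation: ΔP/P ≈ -D_mod · Δy = -6.57 × (-0.022) = +0.144540.
As a percentage: +14.4540%.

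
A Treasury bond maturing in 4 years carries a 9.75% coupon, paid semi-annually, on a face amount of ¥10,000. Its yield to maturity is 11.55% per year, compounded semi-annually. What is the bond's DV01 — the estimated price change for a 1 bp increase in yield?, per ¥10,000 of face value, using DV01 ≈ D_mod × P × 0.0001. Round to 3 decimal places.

¥3.021

Periodic yield y = 0.05775.
  t   CF        PV=CF/(1+0.05775)^t    t·PV
  1       487.50       460.8840       460.8840
  2       487.50       435.7211       871.4421
  3       487.50       411.9320     1,235.7960
  4       487.50       389.4417     1,557.7669
  5       487.50       368.1794     1,840.8968
  6       487.50       348.0779     2,088.4672
  7       487.50       329.0739     2,303.5170
  8    10,487.50     6,692.7978    53,542.3821
  Σ                  9,436.1076    63,901.1521
P = 9,436.1076; D_Mac = 6.77198 half-year periods = 3.38599 yrs; D_mod = 3.20113 yrs.
DV01 ≈ 3.20113 × 9,436.1076 × 0.0001 = 3.020617.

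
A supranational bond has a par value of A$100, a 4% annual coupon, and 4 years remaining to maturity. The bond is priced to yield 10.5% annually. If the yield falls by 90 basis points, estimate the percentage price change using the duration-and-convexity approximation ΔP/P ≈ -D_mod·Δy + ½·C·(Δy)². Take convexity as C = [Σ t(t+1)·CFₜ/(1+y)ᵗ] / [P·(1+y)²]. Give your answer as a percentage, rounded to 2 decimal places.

With y = 0.105:
  t   CF        PV=CF/(1+0.105)^t    t·PV        t(t+1)·PV
  1         4.00         3.6199         3.6199           7.2398
  2         4.00         3.2759         6.5519          19.6556
  3         4.00         2.9646         8.8939          35.5758
  4       104.00        69.7564       279.0257       1,395.1285
  Σ                     79.6169       298.0914       1,457.5998
P = 79.6169; D_Mac = 3.74407 yrs; D_mod = 3.38830 yrs; C = 14.99368.
Duration effect: -3.38830 × (-0.009) = +0.030495
Convexity effect: 0.5 × 14.99368 × (-0.009)² = +0.0006072
ΔP/P ≈ +0.030495 + 0.0006072 = +0.031102 = +3.1102%.

+3.11%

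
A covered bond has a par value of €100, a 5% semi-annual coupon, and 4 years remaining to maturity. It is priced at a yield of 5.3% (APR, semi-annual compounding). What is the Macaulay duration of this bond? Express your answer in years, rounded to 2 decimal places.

3.67 years

Periodic yield y = 0.0265. Discount each cash flow and weight by its period:
  t   CF        PV=CF/(1+0.0265)^t    t·PV
  1         2.50         2.4355         2.4355
  2         2.50         2.3726         4.7452
  3         2.50         2.3113         6.9340
  4         2.50         2.2517         9.0067
  5         2.50         2.1935        10.9677
  6         2.50         2.1369        12.8215
  7         2.50         2.0817        14.5722
  8       102.50        83.1481       665.1847
  Σ                     98.9313       726.6673
Price P = Σ PV = 98.9313.
Macaulay duration = Σ(t·PV) / P = 726.6673 / 98.9313 = 7.34517 half-year periods.
In years: 7.34517 / 2 = 3.67258 years.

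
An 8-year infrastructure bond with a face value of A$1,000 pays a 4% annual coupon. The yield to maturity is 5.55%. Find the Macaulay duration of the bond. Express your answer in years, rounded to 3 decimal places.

Periodic yield y = 0.0555. Discount each cash flow and weight by its year:
  t   CF        PV=CF/(1+0.0555)^t    t·PV
  1        40.00        37.8967        37.8967
  2        40.00        35.9041        71.8081
  3        40.00        34.0162       102.0485
  4        40.00        32.2275       128.9101
  5        40.00        30.5330       152.6648
  6        40.00        28.9275       173.5649
  7        40.00        27.4064       191.8449
  8     1,040.00       675.0990     5,400.7917
  Σ                    902.0103     6,259.5297
Price P = Σ PV = 902.0103.
Macaulay duration = Σ(t·PV) / P = 6,259.5297 / 902.0103 = 6.93953 years.

6.940 years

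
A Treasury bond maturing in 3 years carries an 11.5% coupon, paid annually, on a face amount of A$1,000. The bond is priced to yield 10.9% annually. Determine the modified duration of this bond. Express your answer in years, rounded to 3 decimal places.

Periodic yield y = 0.109. First find Macaulay duration:
  t   CF        PV=CF/(1+0.109)^t    t·PV
  1       115.00       103.6970       103.6970
  2       115.00        93.5050       187.0100
  3     1,115.00       817.4858     2,452.4575
  Σ                  1,014.6878     2,743.1645
P = 1,014.6878; Macaulay duration = 2,743.1645 / 1,014.6878 = 2.70346 years.
Modified duration = D_Mac / (1 + y) = 2.70346 / 1.109 = 2.43774 years.

2.438 years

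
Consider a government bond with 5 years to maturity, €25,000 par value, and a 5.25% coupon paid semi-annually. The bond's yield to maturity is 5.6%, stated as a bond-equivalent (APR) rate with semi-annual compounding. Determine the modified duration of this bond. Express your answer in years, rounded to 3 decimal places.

Periodic yield y = 0.028. First find Macaulay duration:
  t   CF        PV=CF/(1+0.028)^t    t·PV
  1       656.25       638.3755       638.3755
  2       656.25       620.9878     1,241.9757
  3       656.25       604.0738     1,812.2213
  4       656.25       587.6204     2,350.4816
  5       656.25       571.6152     2,858.0758
  6       656.25       556.0459     3,336.2753
  7       656.25       540.9007     3,786.3046
  8       656.25       526.1680     4,209.3437
  9       656.25       511.8365     4,606.5288
  10   25,656.25    19,465.3417   194,653.4172
  Σ                 24,622.9654   219,492.9994
P = 24,622.9654; Macaulay duration = 219,492.9994 / 24,622.9654 = 8.91416 half-year periods = 4.45708 years.
Modified duration = D_Mac / (1 + y) = 4.45708 / 1.028 = 4.33568 years.

4.336 years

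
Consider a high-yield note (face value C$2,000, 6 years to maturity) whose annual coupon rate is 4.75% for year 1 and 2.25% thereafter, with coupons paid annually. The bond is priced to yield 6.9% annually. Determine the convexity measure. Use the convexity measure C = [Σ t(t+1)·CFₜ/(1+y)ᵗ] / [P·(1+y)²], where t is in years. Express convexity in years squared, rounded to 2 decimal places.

With y = 0.069:
  t   CF        PV=CF/(1+0.069)^t    t·PV        t(t+1)·PV
  1        95.00        88.8681        88.8681         177.7362
  2        45.00        39.3783        78.7566         236.2699
  3        45.00        36.8366       110.5098         442.0391
  4        45.00        34.4589       137.8357         689.1784
  5        45.00        32.2347       161.1736         967.0418
  6     2,045.00     1,370.3360     8,222.0163      57,554.1138
  Σ                  1,602.1127     8,799.1601      60,066.3792
P = 1,602.1127.
Convexity = Σ t(t+1)·PV / [P·(1+y)²] = 60,066.3792 / (1,602.1127 × 1.142761) = 32.80824.

32.81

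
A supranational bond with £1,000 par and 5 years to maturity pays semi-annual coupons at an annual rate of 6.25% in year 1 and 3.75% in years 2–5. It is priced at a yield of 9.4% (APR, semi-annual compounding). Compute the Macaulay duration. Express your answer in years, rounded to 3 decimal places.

4.429 years

Periodic yield y = 0.047. Discount each cash flow and weight by its period:
  t   CF        PV=CF/(1+0.047)^t    t·PV
  1        31.25        29.8472        29.8472
  2        31.25        28.5073        57.0147
  3        18.75        16.3366        49.0097
  4        18.75        15.6032        62.4129
  5        18.75        14.9028        74.5140
  6        18.75        14.2338        85.4029
  7        18.75        13.5949        95.1640
  8        18.75        12.9846       103.8766
  9        18.75        12.4017       111.6153
  10    1,018.75       643.5774     6,435.7743
  Σ                    801.9895     7,104.6316
Price P = Σ PV = 801.9895.
Macaulay duration = Σ(t·PV) / P = 7,104.6316 / 801.9895 = 8.85876 half-year periods.
In years: 8.85876 / 2 = 4.42938 years.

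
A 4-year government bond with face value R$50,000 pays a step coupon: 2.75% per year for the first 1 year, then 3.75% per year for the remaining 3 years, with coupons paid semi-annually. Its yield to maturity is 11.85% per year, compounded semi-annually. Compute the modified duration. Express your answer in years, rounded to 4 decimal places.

Periodic yield y = 0.05925. First find Macaulay duration:
  t   CF        PV=CF/(1+0.05925)^t    t·PV
  1       687.50       649.0441       649.0441
  2       687.50       612.7393     1,225.4787
  3       937.50       788.8163     2,366.4488
  4       937.50       744.6932     2,978.7728
  5       937.50       703.0382     3,515.1909
  6       937.50       663.7132     3,982.2791
  7       937.50       626.5878     4,386.1149
  8    50,937.50    32,140.2940   257,122.3518
  Σ                 36,928.9261   276,225.6811
P = 36,928.9261; Macaulay duration = 276,225.6811 / 36,928.9261 = 7.47993 half-year periods = 3.73996 years.
Modified duration = D_Mac / (1 + y) = 3.73996 / 1.05925 = 3.53077 years.

3.5308 years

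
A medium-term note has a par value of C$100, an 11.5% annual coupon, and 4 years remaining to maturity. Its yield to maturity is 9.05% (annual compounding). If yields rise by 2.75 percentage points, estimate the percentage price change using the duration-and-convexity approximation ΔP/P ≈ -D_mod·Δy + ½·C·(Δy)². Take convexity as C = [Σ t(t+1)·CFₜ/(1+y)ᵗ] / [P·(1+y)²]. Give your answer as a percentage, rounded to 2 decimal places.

-8.17%

With y = 0.0905:
  t   CF        PV=CF/(1+0.0905)^t    t·PV        t(t+1)·PV
  1        11.50        10.5456        10.5456          21.0912
  2        11.50         9.6704        19.3409          58.0227
  3        11.50         8.8679        26.6037         106.4148
  4       111.50        78.8446       315.3786       1,576.8928
  Σ                    107.9286       371.8688       1,762.4216
P = 107.9286; D_Mac = 3.44551 yrs; D_mod = 3.15957 yrs; C = 13.73162.
Duration effect: -3.15957 × (+0.0275) = -0.086888
Convexity effect: 0.5 × 13.73162 × (0.0275)² = +0.0051923
ΔP/P ≈ -0.086888 + 0.0051923 = -0.081696 = -8.1696%.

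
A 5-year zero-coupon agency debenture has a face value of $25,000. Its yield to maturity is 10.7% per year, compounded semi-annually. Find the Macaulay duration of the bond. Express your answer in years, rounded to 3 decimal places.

A zero-coupon bond has a single cash flow at maturity, so its Macaulay duration equals its maturity: 5 years.
(Equivalently: 10 semi-annual periods ÷ 2 = 5 years.)

5.000 years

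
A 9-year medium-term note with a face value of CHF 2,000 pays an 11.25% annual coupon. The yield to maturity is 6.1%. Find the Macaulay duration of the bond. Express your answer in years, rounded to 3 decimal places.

6.519 years

Periodic yield y = 0.061. Discount each cash flow and weight by its year:
  t   CF        PV=CF/(1+0.061)^t    t·PV
  1       225.00       212.0641       212.0641
  2       225.00       199.8719       399.7438
  3       225.00       188.3807       565.1420
  4       225.00       177.5501       710.2005
  5       225.00       167.3422       836.7112
  6       225.00       157.7213       946.3275
  7       225.00       148.6534     1,040.5738
  8       225.00       140.1069     1,120.8550
  9     2,225.00     1,305.8448    11,752.6031
  Σ                  2,697.5354    17,584.2211
Price P = Σ PV = 2,697.5354.
Macaulay duration = Σ(t·PV) / P = 17,584.2211 / 2,697.5354 = 6.51862 years.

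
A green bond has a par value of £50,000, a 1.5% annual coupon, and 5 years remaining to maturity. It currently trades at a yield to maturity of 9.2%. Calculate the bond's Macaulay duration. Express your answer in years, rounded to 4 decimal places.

Periodic yield y = 0.092. Discount each cash flow and weight by its year:
  t   CF        PV=CF/(1+0.092)^t    t·PV
  1       750.00       686.8132       686.8132
  2       750.00       628.9498     1,257.8996
  3       750.00       575.9614     1,727.8841
  4       750.00       527.4371     2,109.7486
  5    50,750.00    32,683.0708   163,415.3540
  Σ                 35,102.2323   169,197.6994
Price P = Σ PV = 35,102.2323.
Macaulay duration = Σ(t·PV) / P = 169,197.6994 / 35,102.2323 = 4.82014 years.

4.8201 years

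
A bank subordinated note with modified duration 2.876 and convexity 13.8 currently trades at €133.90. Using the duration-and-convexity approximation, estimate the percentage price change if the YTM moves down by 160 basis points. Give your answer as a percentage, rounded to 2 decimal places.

Duration effect: -D_mod·Δy = -2.876 × (-0.016) = +0.046016
Convexity effect: ½·C·(Δy)² = 0.5 × 13.8 × (-0.016)² = +0.0017664
ΔP/P ≈ +0.046016 + 0.0017664 = +0.0477824
= +4.77824%.

+4.78%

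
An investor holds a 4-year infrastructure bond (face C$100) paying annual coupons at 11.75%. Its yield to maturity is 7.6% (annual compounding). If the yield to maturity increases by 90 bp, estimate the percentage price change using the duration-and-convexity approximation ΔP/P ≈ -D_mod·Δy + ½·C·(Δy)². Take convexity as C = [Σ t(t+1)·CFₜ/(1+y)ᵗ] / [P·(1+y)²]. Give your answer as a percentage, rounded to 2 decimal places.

With y = 0.076:
  t   CF        PV=CF/(1+0.076)^t    t·PV        t(t+1)·PV
  1        11.75        10.9201        10.9201          21.8401
  2        11.75        10.1488        20.2975          60.8926
  3        11.75         9.4319        28.2958         113.1833
  4       111.75        83.3678       333.4713       1,667.3564
  Σ                    113.8686       392.9847       1,863.2724
P = 113.8686; D_Mac = 3.45121 yrs; D_mod = 3.20745 yrs; C = 14.13344.
Duration effect: -3.20745 × (+0.009) = -0.028867
Convexity effect: 0.5 × 14.13344 × (0.009)² = +0.0005724
ΔP/P ≈ -0.028867 + 0.0005724 = -0.028295 = -2.8295%.

-2.83%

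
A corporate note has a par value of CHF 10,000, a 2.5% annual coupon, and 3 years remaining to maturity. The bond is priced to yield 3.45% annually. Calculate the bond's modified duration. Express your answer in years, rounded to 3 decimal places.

Periodic yield y = 0.0345. First find Macaulay duration:
  t   CF        PV=CF/(1+0.0345)^t    t·PV
  1       250.00       241.6626       241.6626
  2       250.00       233.6033       467.2066
  3    10,250.00     9,258.3241    27,774.9723
  Σ                  9,733.5901    28,483.8416
P = 9,733.5901; Macaulay duration = 28,483.8416 / 9,733.5901 = 2.92634 years.
Modified duration = D_Mac / (1 + y) = 2.92634 / 1.0345 = 2.82875 years.

2.829 years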